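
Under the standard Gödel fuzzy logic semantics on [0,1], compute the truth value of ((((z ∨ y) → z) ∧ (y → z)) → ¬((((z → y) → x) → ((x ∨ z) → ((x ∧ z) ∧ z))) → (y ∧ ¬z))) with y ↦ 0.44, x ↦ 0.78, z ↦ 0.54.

(z ∨ y) = max(0.54, 0.44) = 0.54
((z ∨ y) → z): 0.54 ≤ 0.54, so result = 1
(y → z): 0.44 ≤ 0.54, so result = 1
(((z ∨ y) → z) ∧ (y → z)) = min(1, 1) = 1
(z → y): 0.54 > 0.44, so result = 0.44
((z → y) → x): 0.44 ≤ 0.78, so result = 1
(x ∨ z) = max(0.78, 0.54) = 0.78
(x ∧ z) = min(0.78, 0.54) = 0.54
((x ∧ z) ∧ z) = min(0.54, 0.54) = 0.54
((x ∨ z) → ((x ∧ z) ∧ z)): 0.78 > 0.54, so result = 0.54
(((z → y) → x) → ((x ∨ z) → ((x ∧ z) ∧ z))): 1 > 0.54, so result = 0.54
¬z: Gödel ¬ of 0.54 = 0 (operand ≠ 0)
(y ∧ ¬z) = min(0.44, 0) = 0
((((z → y) → x) → ((x ∨ z) → ((x ∧ z) ∧ z))) → (y ∧ ¬z)): 0.54 > 0, so result = 0
¬((((z → y) → x) → ((x ∨ z) → ((x ∧ z) ∧ z))) → (y ∧ ¬z)): Gödel ¬ of 0 = 1 (operand is 0)
((((z ∨ y) → z) ∧ (y → z)) → ¬((((z → y) → x) → ((x ∨ z) → ((x ∧ z) ∧ z))) → (y ∧ ¬z))): 1 ≤ 1, so result = 1

1.00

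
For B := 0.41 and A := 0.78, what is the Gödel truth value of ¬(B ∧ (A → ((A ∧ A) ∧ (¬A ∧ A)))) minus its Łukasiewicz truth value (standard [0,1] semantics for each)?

Gödel evaluation:
  (A ∧ A) = min(0.78, 0.78) = 0.78
  ¬A: Gödel ¬ of 0.78 = 0 (operand ≠ 0)
  (¬A ∧ A) = min(0, 0.78) = 0
  ((A ∧ A) ∧ (¬A ∧ A)) = min(0.78, 0) = 0
  (A → ((A ∧ A) ∧ (¬A ∧ A))): 0.78 > 0, so result = 0
  (B ∧ (A → ((A ∧ A) ∧ (¬A ∧ A)))) = min(0.41, 0) = 0
  ¬(B ∧ (A → ((A ∧ A) ∧ (¬A ∧ A)))): Gödel ¬ of 0 = 1 (operand is 0)
  Gödel value = 1
Łukasiewicz evaluation:
  (A ∧ A) = min(0.78, 0.78) = 0.78
  ¬A: Łukasiewicz ¬ gives 1 − 0.78 = 0.22
  (¬A ∧ A) = min(0.22, 0.78) = 0.22
  ((A ∧ A) ∧ (¬A ∧ A)) = min(0.78, 0.22) = 0.22
  (A → ((A ∧ A) ∧ (¬A ∧ A))): min(1, 1 − 0.78 + 0.22) = 0.44
  (B ∧ (A → ((A ∧ A) ∧ (¬A ∧ A)))) = min(0.41, 0.44) = 0.41
  ¬(B ∧ (A → ((A ∧ A) ∧ (¬A ∧ A)))): Łukasiewicz ¬ gives 1 − 0.41 = 0.59
  Łukasiewicz value = 0.59
Difference: 1 − 0.59 = 0.41

0.41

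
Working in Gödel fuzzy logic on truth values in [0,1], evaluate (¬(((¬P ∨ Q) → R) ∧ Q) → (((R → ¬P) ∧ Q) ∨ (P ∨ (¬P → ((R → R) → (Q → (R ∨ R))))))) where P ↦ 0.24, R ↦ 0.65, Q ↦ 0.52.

¬P: Gödel ¬ of 0.24 = 0 (operand ≠ 0)
(¬P ∨ Q) = max(0, 0.52) = 0.52
((¬P ∨ Q) → R): 0.52 ≤ 0.65, so result = 1
(((¬P ∨ Q) → R) ∧ Q) = min(1, 0.52) = 0.52
¬(((¬P ∨ Q) → R) ∧ Q): Gödel ¬ of 0.52 = 0 (operand ≠ 0)
¬P: Gödel ¬ of 0.24 = 0 (operand ≠ 0)
(R → ¬P): 0.65 > 0, so result = 0
((R → ¬P) ∧ Q) = min(0, 0.52) = 0
¬P: Gödel ¬ of 0.24 = 0 (operand ≠ 0)
(R → R): 0.65 ≤ 0.65, so result = 1
(R ∨ R) = max(0.65, 0.65) = 0.65
(Q → (R ∨ R)): 0.52 ≤ 0.65, so result = 1
((R → R) → (Q → (R ∨ R))): 1 ≤ 1, so result = 1
(¬P → ((R → R) → (Q → (R ∨ R)))): 0 ≤ 1, so result = 1
(P ∨ (¬P → ((R → R) → (Q → (R ∨ R))))) = max(0.24, 1) = 1
(((R → ¬P) ∧ Q) ∨ (P ∨ (¬P → ((R → R) → (Q → (R ∨ R)))))) = max(0, 1) = 1
(¬(((¬P ∨ Q) → R) ∧ Q) → (((R → ¬P) ∧ Q) ∨ (P ∨ (¬P → ((R → R) → (Q → (R ∨ R))))))): 0 ≤ 1, so result = 1

1.00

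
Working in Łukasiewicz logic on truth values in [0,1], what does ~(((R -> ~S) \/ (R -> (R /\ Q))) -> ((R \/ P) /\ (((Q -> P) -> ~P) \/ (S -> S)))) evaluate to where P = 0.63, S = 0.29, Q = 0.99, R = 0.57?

0.37

~S: Łukasiewicz ¬ gives 1 − 0.29 = 0.71
(R -> ~S): min(1, 1 − 0.57 + 0.71) = 1
(R /\ Q) = min(0.57, 0.99) = 0.57
(R -> (R /\ Q)): min(1, 1 − 0.57 + 0.57) = 1
((R -> ~S) \/ (R -> (R /\ Q))) = max(1, 1) = 1
(R \/ P) = max(0.57, 0.63) = 0.63
(Q -> P): min(1, 1 − 0.99 + 0.63) = 0.64
~P: Łukasiewicz ¬ gives 1 − 0.63 = 0.37
((Q -> P) -> ~P): min(1, 1 − 0.64 + 0.37) = 0.73
(S -> S): min(1, 1 − 0.29 + 0.29) = 1
(((Q -> P) -> ~P) \/ (S -> S)) = max(0.73, 1) = 1
((R \/ P) /\ (((Q -> P) -> ~P) \/ (S -> S))) = min(0.63, 1) = 0.63
(((R -> ~S) \/ (R -> (R /\ Q))) -> ((R \/ P) /\ (((Q -> P) -> ~P) \/ (S -> S)))): min(1, 1 − 1 + 0.63) = 0.63
~(((R -> ~S) \/ (R -> (R /\ Q))) -> ((R \/ P) /\ (((Q -> P) -> ~P) \/ (S -> S)))): Łukasiewicz ¬ gives 1 − 0.63 = 0.37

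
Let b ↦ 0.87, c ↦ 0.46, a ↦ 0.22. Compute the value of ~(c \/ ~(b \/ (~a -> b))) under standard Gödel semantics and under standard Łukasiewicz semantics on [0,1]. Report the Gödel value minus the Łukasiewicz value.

-0.54

Gödel evaluation:
  ~a: Gödel ¬ of 0.22 = 0 (operand ≠ 0)
  (~a -> b): 0 ≤ 0.87, so result = 1
  (b \/ (~a -> b)) = max(0.87, 1) = 1
  ~(b \/ (~a -> b)): Gödel ¬ of 1 = 0 (operand ≠ 0)
  (c \/ ~(b \/ (~a -> b))) = max(0.46, 0) = 0.46
  ~(c \/ ~(b \/ (~a -> b))): Gödel ¬ of 0.46 = 0 (operand ≠ 0)
  Gödel value = 0
Łukasiewicz evaluation:
  ~a: Łukasiewicz ¬ gives 1 − 0.22 = 0.78
  (~a -> b): min(1, 1 − 0.78 + 0.87) = 1
  (b \/ (~a -> b)) = max(0.87, 1) = 1
  ~(b \/ (~a -> b)): Łukasiewicz ¬ gives 1 − 1 = 0
  (c \/ ~(b \/ (~a -> b))) = max(0.46, 0) = 0.46
  ~(c \/ ~(b \/ (~a -> b))): Łukasiewicz ¬ gives 1 − 0.46 = 0.54
  Łukasiewicz value = 0.54
Difference: 0 − 0.54 = -0.54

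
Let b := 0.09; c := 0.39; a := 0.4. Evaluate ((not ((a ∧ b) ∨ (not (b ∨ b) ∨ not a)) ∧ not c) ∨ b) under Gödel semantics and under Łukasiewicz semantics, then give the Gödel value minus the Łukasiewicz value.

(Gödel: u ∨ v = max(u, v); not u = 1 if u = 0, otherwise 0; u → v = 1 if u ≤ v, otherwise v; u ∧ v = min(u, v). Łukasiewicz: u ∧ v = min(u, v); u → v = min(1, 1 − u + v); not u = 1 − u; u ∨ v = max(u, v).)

Gödel evaluation:
  (a ∧ b) = min(0.4, 0.09) = 0.09
  (b ∨ b) = max(0.09, 0.09) = 0.09
  not (b ∨ b): Gödel ¬ of 0.09 = 0 (operand ≠ 0)
  not a: Gödel ¬ of 0.4 = 0 (operand ≠ 0)
  (not (b ∨ b) ∨ not a) = max(0, 0) = 0
  ((a ∧ b) ∨ (not (b ∨ b) ∨ not a)) = max(0.09, 0) = 0.09
  not ((a ∧ b) ∨ (not (b ∨ b) ∨ not a)): Gödel ¬ of 0.09 = 0 (operand ≠ 0)
  not c: Gödel ¬ of 0.39 = 0 (operand ≠ 0)
  (not ((a ∧ b) ∨ (not (b ∨ b) ∨ not a)) ∧ not c) = min(0, 0) = 0
  ((not ((a ∧ b) ∨ (not (b ∨ b) ∨ not a)) ∧ not c) ∨ b) = max(0, 0.09) = 0.09
  Gödel value = 0.09
Łukasiewicz evaluation:
  (a ∧ b) = min(0.4, 0.09) = 0.09
  (b ∨ b) = max(0.09, 0.09) = 0.09
  not (b ∨ b): Łukasiewicz ¬ gives 1 − 0.09 = 0.91
  not a: Łukasiewicz ¬ gives 1 − 0.4 = 0.6
  (not (b ∨ b) ∨ not a) = max(0.91, 0.6) = 0.91
  ((a ∧ b) ∨ (not (b ∨ b) ∨ not a)) = max(0.09, 0.91) = 0.91
  not ((a ∧ b) ∨ (not (b ∨ b) ∨ not a)): Łukasiewicz ¬ gives 1 − 0.91 = 0.09
  not c: Łukasiewicz ¬ gives 1 − 0.39 = 0.61
  (not ((a ∧ b) ∨ (not (b ∨ b) ∨ not a)) ∧ not c) = min(0.09, 0.61) = 0.09
  ((not ((a ∧ b) ∨ (not (b ∨ b) ∨ not a)) ∧ not c) ∨ b) = max(0.09, 0.09) = 0.09
  Łukasiewicz value = 0.09
Difference: 0.09 − 0.09 = 0.00

0.00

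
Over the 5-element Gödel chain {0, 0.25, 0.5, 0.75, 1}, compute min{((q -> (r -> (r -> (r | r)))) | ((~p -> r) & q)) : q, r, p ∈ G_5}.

1.00

Every assignment gives 1. For instance at q = 0, r = 0, p = 0:
  (r | r) = max(0, 0) = 0
  (r -> (r | r)): 0 ≤ 0, so result = 1
  (r -> (r -> (r | r))): 0 ≤ 1, so result = 1
  (q -> (r -> (r -> (r | r)))): 0 ≤ 1, so result = 1
  ~p: Gödel ¬ of 0 = 1 (operand is 0)
  (~p -> r): 1 > 0, so result = 0
  ((~p -> r) & q) = min(0, 0) = 0
  ((q -> (r -> (r -> (r | r)))) | ((~p -> r) & q)) = max(1, 0) = 1
All 125 assignments give value 1 — the formula is a G_5-tautology.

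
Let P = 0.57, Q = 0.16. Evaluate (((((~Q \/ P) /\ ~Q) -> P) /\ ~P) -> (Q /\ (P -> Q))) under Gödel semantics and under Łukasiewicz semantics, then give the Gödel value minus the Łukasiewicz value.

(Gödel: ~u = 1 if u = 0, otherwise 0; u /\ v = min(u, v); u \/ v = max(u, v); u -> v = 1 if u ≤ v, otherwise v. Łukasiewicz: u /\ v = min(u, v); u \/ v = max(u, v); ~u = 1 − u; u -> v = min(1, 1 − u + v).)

0.27

Gödel evaluation:
  ~Q: Gödel ¬ of 0.16 = 0 (operand ≠ 0)
  (~Q \/ P) = max(0, 0.57) = 0.57
  ~Q: Gödel ¬ of 0.16 = 0 (operand ≠ 0)
  ((~Q \/ P) /\ ~Q) = min(0.57, 0) = 0
  (((~Q \/ P) /\ ~Q) -> P): 0 ≤ 0.57, so result = 1
  ~P: Gödel ¬ of 0.57 = 0 (operand ≠ 0)
  ((((~Q \/ P) /\ ~Q) -> P) /\ ~P) = min(1, 0) = 0
  (P -> Q): 0.57 > 0.16, so result = 0.16
  (Q /\ (P -> Q)) = min(0.16, 0.16) = 0.16
  (((((~Q \/ P) /\ ~Q) -> P) /\ ~P) -> (Q /\ (P -> Q))): 0 ≤ 0.16, so result = 1
  Gödel value = 1
Łukasiewicz evaluation:
  ~Q: Łukasiewicz ¬ gives 1 − 0.16 = 0.84
  (~Q \/ P) = max(0.84, 0.57) = 0.84
  ~Q: Łukasiewicz ¬ gives 1 − 0.16 = 0.84
  ((~Q \/ P) /\ ~Q) = min(0.84, 0.84) = 0.84
  (((~Q \/ P) /\ ~Q) -> P): min(1, 1 − 0.84 + 0.57) = 0.73
  ~P: Łukasiewicz ¬ gives 1 − 0.57 = 0.43
  ((((~Q \/ P) /\ ~Q) -> P) /\ ~P) = min(0.73, 0.43) = 0.43
  (P -> Q): min(1, 1 − 0.57 + 0.16) = 0.59
  (Q /\ (P -> Q)) = min(0.16, 0.59) = 0.16
  (((((~Q \/ P) /\ ~Q) -> P) /\ ~P) -> (Q /\ (P -> Q))): min(1, 1 − 0.43 + 0.16) = 0.73
  Łukasiewicz value = 0.73
Difference: 1 − 0.73 = 0.27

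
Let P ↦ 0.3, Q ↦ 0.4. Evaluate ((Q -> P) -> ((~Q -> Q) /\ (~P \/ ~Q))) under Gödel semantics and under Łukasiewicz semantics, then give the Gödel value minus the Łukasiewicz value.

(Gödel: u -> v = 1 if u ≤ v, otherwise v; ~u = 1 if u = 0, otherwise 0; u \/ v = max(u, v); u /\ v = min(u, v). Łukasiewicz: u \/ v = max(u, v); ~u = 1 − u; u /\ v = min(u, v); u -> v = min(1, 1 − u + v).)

Gödel evaluation:
  (Q -> P): 0.4 > 0.3, so result = 0.3
  ~Q: Gödel ¬ of 0.4 = 0 (operand ≠ 0)
  (~Q -> Q): 0 ≤ 0.4, so result = 1
  ~P: Gödel ¬ of 0.3 = 0 (operand ≠ 0)
  ~Q: Gödel ¬ of 0.4 = 0 (operand ≠ 0)
  (~P \/ ~Q) = max(0, 0) = 0
  ((~Q -> Q) /\ (~P \/ ~Q)) = min(1, 0) = 0
  ((Q -> P) -> ((~Q -> Q) /\ (~P \/ ~Q))): 0.3 > 0, so result = 0
  Gödel value = 0
Łukasiewicz evaluation:
  (Q -> P): min(1, 1 − 0.4 + 0.3) = 0.9
  ~Q: Łukasiewicz ¬ gives 1 − 0.4 = 0.6
  (~Q -> Q): min(1, 1 − 0.6 + 0.4) = 0.8
  ~P: Łukasiewicz ¬ gives 1 − 0.3 = 0.7
  ~Q: Łukasiewicz ¬ gives 1 − 0.4 = 0.6
  (~P \/ ~Q) = max(0.7, 0.6) = 0.7
  ((~Q -> Q) /\ (~P \/ ~Q)) = min(0.8, 0.7) = 0.7
  ((Q -> P) -> ((~Q -> Q) /\ (~P \/ ~Q))): min(1, 1 − 0.9 + 0.7) = 0.8
  Łukasiewicz value = 0.8
Difference: 0 − 0.8 = -0.80

-0.80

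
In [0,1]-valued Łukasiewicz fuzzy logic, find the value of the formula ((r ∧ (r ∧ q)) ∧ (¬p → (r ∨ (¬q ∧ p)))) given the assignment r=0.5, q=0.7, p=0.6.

(r ∧ q) = min(0.5, 0.7) = 0.5
(r ∧ (r ∧ q)) = min(0.5, 0.5) = 0.5
¬p: Łukasiewicz ¬ gives 1 − 0.6 = 0.4
¬q: Łukasiewicz ¬ gives 1 − 0.7 = 0.3
(¬q ∧ p) = min(0.3, 0.6) = 0.3
(r ∨ (¬q ∧ p)) = max(0.5, 0.3) = 0.5
(¬p → (r ∨ (¬q ∧ p))): min(1, 1 − 0.4 + 0.5) = 1
((r ∧ (r ∧ q)) ∧ (¬p → (r ∨ (¬q ∧ p)))) = min(0.5, 1) = 0.5

0.50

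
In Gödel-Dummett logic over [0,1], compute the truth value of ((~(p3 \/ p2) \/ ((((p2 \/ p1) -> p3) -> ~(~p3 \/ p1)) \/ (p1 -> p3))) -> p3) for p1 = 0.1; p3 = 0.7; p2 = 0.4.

(p3 \/ p2) = max(0.7, 0.4) = 0.7
~(p3 \/ p2): Gödel ¬ of 0.7 = 0 (operand ≠ 0)
(p2 \/ p1) = max(0.4, 0.1) = 0.4
((p2 \/ p1) -> p3): 0.4 ≤ 0.7, so result = 1
~p3: Gödel ¬ of 0.7 = 0 (operand ≠ 0)
(~p3 \/ p1) = max(0, 0.1) = 0.1
~(~p3 \/ p1): Gödel ¬ of 0.1 = 0 (operand ≠ 0)
(((p2 \/ p1) -> p3) -> ~(~p3 \/ p1)): 1 > 0, so result = 0
(p1 -> p3): 0.1 ≤ 0.7, so result = 1
((((p2 \/ p1) -> p3) -> ~(~p3 \/ p1)) \/ (p1 -> p3)) = max(0, 1) = 1
(~(p3 \/ p2) \/ ((((p2 \/ p1) -> p3) -> ~(~p3 \/ p1)) \/ (p1 -> p3))) = max(0, 1) = 1
((~(p3 \/ p2) \/ ((((p2 \/ p1) -> p3) -> ~(~p3 \/ p1)) \/ (p1 -> p3))) -> p3): 1 > 0.7, so result = 0.7

0.70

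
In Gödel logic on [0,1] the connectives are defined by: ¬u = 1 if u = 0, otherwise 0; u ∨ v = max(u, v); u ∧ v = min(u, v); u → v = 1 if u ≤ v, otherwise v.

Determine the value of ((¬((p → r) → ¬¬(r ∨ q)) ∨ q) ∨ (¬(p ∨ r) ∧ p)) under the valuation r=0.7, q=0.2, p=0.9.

0.20

(p → r): 0.9 > 0.7, so result = 0.7
(r ∨ q) = max(0.7, 0.2) = 0.7
¬(r ∨ q): Gödel ¬ of 0.7 = 0 (operand ≠ 0)
¬¬(r ∨ q): Gödel ¬ of 0 = 1 (operand is 0)
((p → r) → ¬¬(r ∨ q)): 0.7 ≤ 1, so result = 1
¬((p → r) → ¬¬(r ∨ q)): Gödel ¬ of 1 = 0 (operand ≠ 0)
(¬((p → r) → ¬¬(r ∨ q)) ∨ q) = max(0, 0.2) = 0.2
(p ∨ r) = max(0.9, 0.7) = 0.9
¬(p ∨ r): Gödel ¬ of 0.9 = 0 (operand ≠ 0)
(¬(p ∨ r) ∧ p) = min(0, 0.9) = 0
((¬((p → r) → ¬¬(r ∨ q)) ∨ q) ∨ (¬(p ∨ r) ∧ p)) = max(0.2, 0) = 0.2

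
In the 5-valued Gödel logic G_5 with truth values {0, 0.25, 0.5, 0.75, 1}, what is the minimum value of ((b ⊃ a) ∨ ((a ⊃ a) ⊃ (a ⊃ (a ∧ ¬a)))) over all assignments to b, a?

0.25

The minimum is attained at b = 0.5, a = 0.25:
  (b ⊃ a): 0.5 > 0.25, so result = 0.25
  (a ⊃ a): 0.25 ≤ 0.25, so result = 1
  ¬a: Gödel ¬ of 0.25 = 0 (operand ≠ 0)
  (a ∧ ¬a) = min(0.25, 0) = 0
  (a ⊃ (a ∧ ¬a)): 0.25 > 0, so result = 0
  ((a ⊃ a) ⊃ (a ⊃ (a ∧ ¬a))): 1 > 0, so result = 0
  ((b ⊃ a) ∨ ((a ⊃ a) ⊃ (a ⊃ (a ∧ ¬a)))) = max(0.25, 0) = 0.25
Checking all 25 assignments confirms none give a value below 0.25.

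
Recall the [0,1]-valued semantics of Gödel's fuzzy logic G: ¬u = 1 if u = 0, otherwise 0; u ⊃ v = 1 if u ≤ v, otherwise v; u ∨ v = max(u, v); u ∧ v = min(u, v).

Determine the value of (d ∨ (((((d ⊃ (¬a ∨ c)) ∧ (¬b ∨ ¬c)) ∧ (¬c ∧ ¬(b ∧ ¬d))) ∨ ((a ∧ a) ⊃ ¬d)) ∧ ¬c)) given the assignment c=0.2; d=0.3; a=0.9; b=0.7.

0.30

¬a: Gödel ¬ of 0.9 = 0 (operand ≠ 0)
(¬a ∨ c) = max(0, 0.2) = 0.2
(d ⊃ (¬a ∨ c)): 0.3 > 0.2, so result = 0.2
¬b: Gödel ¬ of 0.7 = 0 (operand ≠ 0)
¬c: Gödel ¬ of 0.2 = 0 (operand ≠ 0)
(¬b ∨ ¬c) = max(0, 0) = 0
((d ⊃ (¬a ∨ c)) ∧ (¬b ∨ ¬c)) = min(0.2, 0) = 0
¬c: Gödel ¬ of 0.2 = 0 (operand ≠ 0)
¬d: Gödel ¬ of 0.3 = 0 (operand ≠ 0)
(b ∧ ¬d) = min(0.7, 0) = 0
¬(b ∧ ¬d): Gödel ¬ of 0 = 1 (operand is 0)
(¬c ∧ ¬(b ∧ ¬d)) = min(0, 1) = 0
(((d ⊃ (¬a ∨ c)) ∧ (¬b ∨ ¬c)) ∧ (¬c ∧ ¬(b ∧ ¬d))) = min(0, 0) = 0
(a ∧ a) = min(0.9, 0.9) = 0.9
¬d: Gödel ¬ of 0.3 = 0 (operand ≠ 0)
((a ∧ a) ⊃ ¬d): 0.9 > 0, so result = 0
((((d ⊃ (¬a ∨ c)) ∧ (¬b ∨ ¬c)) ∧ (¬c ∧ ¬(b ∧ ¬d))) ∨ ((a ∧ a) ⊃ ¬d)) = max(0, 0) = 0
¬c: Gödel ¬ of 0.2 = 0 (operand ≠ 0)
(((((d ⊃ (¬a ∨ c)) ∧ (¬b ∨ ¬c)) ∧ (¬c ∧ ¬(b ∧ ¬d))) ∨ ((a ∧ a) ⊃ ¬d)) ∧ ¬c) = min(0, 0) = 0
(d ∨ (((((d ⊃ (¬a ∨ c)) ∧ (¬b ∨ ¬c)) ∧ (¬c ∧ ¬(b ∧ ¬d))) ∨ ((a ∧ a) ⊃ ¬d)) ∧ ¬c)) = max(0.3, 0) = 0.3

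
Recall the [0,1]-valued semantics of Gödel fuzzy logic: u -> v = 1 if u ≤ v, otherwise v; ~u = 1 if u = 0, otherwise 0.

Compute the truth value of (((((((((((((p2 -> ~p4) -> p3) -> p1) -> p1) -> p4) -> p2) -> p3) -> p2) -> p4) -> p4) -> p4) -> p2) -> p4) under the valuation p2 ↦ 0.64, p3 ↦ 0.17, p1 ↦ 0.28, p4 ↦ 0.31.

0.31

~p4: Gödel ¬ of 0.31 = 0 (operand ≠ 0)
(p2 -> ~p4): 0.64 > 0, so result = 0
((p2 -> ~p4) -> p3): 0 ≤ 0.17, so result = 1
(((p2 -> ~p4) -> p3) -> p1): 1 > 0.28, so result = 0.28
((((p2 -> ~p4) -> p3) -> p1) -> p1): 0.28 ≤ 0.28, so result = 1
(((((p2 -> ~p4) -> p3) -> p1) -> p1) -> p4): 1 > 0.31, so result = 0.31
((((((p2 -> ~p4) -> p3) -> p1) -> p1) -> p4) -> p2): 0.31 ≤ 0.64, so result = 1
(((((((p2 -> ~p4) -> p3) -> p1) -> p1) -> p4) -> p2) -> p3): 1 > 0.17, so result = 0.17
((((((((p2 -> ~p4) -> p3) -> p1) -> p1) -> p4) -> p2) -> p3) -> p2): 0.17 ≤ 0.64, so result = 1
(((((((((p2 -> ~p4) -> p3) -> p1) -> p1) -> p4) -> p2) -> p3) -> p2) -> p4): 1 > 0.31, so result = 0.31
((((((((((p2 -> ~p4) -> p3) -> p1) -> p1) -> p4) -> p2) -> p3) -> p2) -> p4) -> p4): 0.31 ≤ 0.31, so result = 1
(((((((((((p2 -> ~p4) -> p3) -> p1) -> p1) -> p4) -> p2) -> p3) -> p2) -> p4) -> p4) -> p4): 1 > 0.31, so result = 0.31
((((((((((((p2 -> ~p4) -> p3) -> p1) -> p1) -> p4) -> p2) -> p3) -> p2) -> p4) -> p4) -> p4) -> p2): 0.31 ≤ 0.64, so result = 1
(((((((((((((p2 -> ~p4) -> p3) -> p1) -> p1) -> p4) -> p2) -> p3) -> p2) -> p4) -> p4) -> p4) -> p2) -> p4): 1 > 0.31, so result = 0.31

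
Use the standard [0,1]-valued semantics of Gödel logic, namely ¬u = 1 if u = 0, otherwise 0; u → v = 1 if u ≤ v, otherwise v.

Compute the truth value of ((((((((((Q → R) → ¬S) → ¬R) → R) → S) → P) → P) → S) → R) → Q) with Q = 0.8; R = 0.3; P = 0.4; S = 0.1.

0.80

(Q → R): 0.8 > 0.3, so result = 0.3
¬S: Gödel ¬ of 0.1 = 0 (operand ≠ 0)
((Q → R) → ¬S): 0.3 > 0, so result = 0
¬R: Gödel ¬ of 0.3 = 0 (operand ≠ 0)
(((Q → R) → ¬S) → ¬R): 0 ≤ 0, so result = 1
((((Q → R) → ¬S) → ¬R) → R): 1 > 0.3, so result = 0.3
(((((Q → R) → ¬S) → ¬R) → R) → S): 0.3 > 0.1, so result = 0.1
((((((Q → R) → ¬S) → ¬R) → R) → S) → P): 0.1 ≤ 0.4, so result = 1
(((((((Q → R) → ¬S) → ¬R) → R) → S) → P) → P): 1 > 0.4, so result = 0.4
((((((((Q → R) → ¬S) → ¬R) → R) → S) → P) → P) → S): 0.4 > 0.1, so result = 0.1
(((((((((Q → R) → ¬S) → ¬R) → R) → S) → P) → P) → S) → R): 0.1 ≤ 0.3, so result = 1
((((((((((Q → R) → ¬S) → ¬R) → R) → S) → P) → P) → S) → R) → Q): 1 > 0.8, so result = 0.8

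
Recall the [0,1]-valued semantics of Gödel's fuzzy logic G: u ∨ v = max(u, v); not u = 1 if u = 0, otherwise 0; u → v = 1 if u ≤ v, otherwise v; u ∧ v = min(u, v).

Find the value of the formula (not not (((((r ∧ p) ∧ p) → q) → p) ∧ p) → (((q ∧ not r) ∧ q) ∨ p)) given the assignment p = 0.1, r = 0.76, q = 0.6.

(r ∧ p) = min(0.76, 0.1) = 0.1
((r ∧ p) ∧ p) = min(0.1, 0.1) = 0.1
(((r ∧ p) ∧ p) → q): 0.1 ≤ 0.6, so result = 1
((((r ∧ p) ∧ p) → q) → p): 1 > 0.1, so result = 0.1
(((((r ∧ p) ∧ p) → q) → p) ∧ p) = min(0.1, 0.1) = 0.1
not (((((r ∧ p) ∧ p) → q) → p) ∧ p): Gödel ¬ of 0.1 = 0 (operand ≠ 0)
not not (((((r ∧ p) ∧ p) → q) → p) ∧ p): Gödel ¬ of 0 = 1 (operand is 0)
not r: Gödel ¬ of 0.76 = 0 (operand ≠ 0)
(q ∧ not r) = min(0.6, 0) = 0
((q ∧ not r) ∧ q) = min(0, 0.6) = 0
(((q ∧ not r) ∧ q) ∨ p) = max(0, 0.1) = 0.1
(not not (((((r ∧ p) ∧ p) → q) → p) ∧ p) → (((q ∧ not r) ∧ q) ∨ p)): 1 > 0.1, so result = 0.1

0.10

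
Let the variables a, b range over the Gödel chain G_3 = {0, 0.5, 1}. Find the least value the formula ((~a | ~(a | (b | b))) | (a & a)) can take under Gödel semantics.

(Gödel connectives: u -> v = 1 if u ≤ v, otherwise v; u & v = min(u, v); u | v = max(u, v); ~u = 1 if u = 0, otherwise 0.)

0.50

The minimum is attained at a = 0.5, b = 0:
  ~a: Gödel ¬ of 0.5 = 0 (operand ≠ 0)
  (b | b) = max(0, 0) = 0
  (a | (b | b)) = max(0.5, 0) = 0.5
  ~(a | (b | b)): Gödel ¬ of 0.5 = 0 (operand ≠ 0)
  (~a | ~(a | (b | b))) = max(0, 0) = 0
  (a & a) = min(0.5, 0.5) = 0.5
  ((~a | ~(a | (b | b))) | (a & a)) = max(0, 0.5) = 0.5
Checking all 9 assignments confirms none give a value below 0.50.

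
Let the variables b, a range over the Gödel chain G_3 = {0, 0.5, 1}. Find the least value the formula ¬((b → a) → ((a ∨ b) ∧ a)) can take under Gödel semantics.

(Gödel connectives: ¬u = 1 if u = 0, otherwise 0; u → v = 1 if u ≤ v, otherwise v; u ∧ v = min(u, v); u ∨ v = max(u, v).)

0.00

The minimum is attained at b = 0, a = 0.5:
  (b → a): 0 ≤ 0.5, so result = 1
  (a ∨ b) = max(0.5, 0) = 0.5
  ((a ∨ b) ∧ a) = min(0.5, 0.5) = 0.5
  ((b → a) → ((a ∨ b) ∧ a)): 1 > 0.5, so result = 0.5
  ¬((b → a) → ((a ∨ b) ∧ a)): Gödel ¬ of 0.5 = 0 (operand ≠ 0)
Checking all 9 assignments confirms none give a value below 0.00.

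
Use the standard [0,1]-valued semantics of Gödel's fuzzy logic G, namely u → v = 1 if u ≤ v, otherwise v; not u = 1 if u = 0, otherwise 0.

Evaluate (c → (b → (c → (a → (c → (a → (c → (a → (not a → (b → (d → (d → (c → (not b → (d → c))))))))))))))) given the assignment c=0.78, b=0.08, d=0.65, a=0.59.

not a: Gödel ¬ of 0.59 = 0 (operand ≠ 0)
not b: Gödel ¬ of 0.08 = 0 (operand ≠ 0)
(d → c): 0.65 ≤ 0.78, so result = 1
(not b → (d → c)): 0 ≤ 1, so result = 1
(c → (not b → (d → c))): 0.78 ≤ 1, so result = 1
(d → (c → (not b → (d → c)))): 0.65 ≤ 1, so result = 1
(d → (d → (c → (not b → (d → c))))): 0.65 ≤ 1, so result = 1
(b → (d → (d → (c → (not b → (d → c)))))): 0.08 ≤ 1, so result = 1
(not a → (b → (d → (d → (c → (not b → (d → c))))))): 0 ≤ 1, so result = 1
(a → (not a → (b → (d → (d → (c → (not b → (d → c)))))))): 0.59 ≤ 1, so result = 1
(c → (a → (not a → (b → (d → (d → (c → (not b → (d → c))))))))): 0.78 ≤ 1, so result = 1
(a → (c → (a → (not a → (b → (d → (d → (c → (not b → (d → c)))))))))): 0.59 ≤ 1, so result = 1
(c → (a → (c → (a → (not a → (b → (d → (d → (c → (not b → (d → c))))))))))): 0.78 ≤ 1, so result = 1
(a → (c → (a → (c → (a → (not a → (b → (d → (d → (c → (not b → (d → c)))))))))))): 0.59 ≤ 1, so result = 1
(c → (a → (c → (a → (c → (a → (not a → (b → (d → (d → (c → (not b → (d → c))))))))))))): 0.78 ≤ 1, so result = 1
(b → (c → (a → (c → (a → (c → (a → (not a → (b → (d → (d → (c → (not b → (d → c)))))))))))))): 0.08 ≤ 1, so result = 1
(c → (b → (c → (a → (c → (a → (c → (a → (not a → (b → (d → (d → (c → (not b → (d → c))))))))))))))): 0.78 ≤ 1, so result = 1

1.00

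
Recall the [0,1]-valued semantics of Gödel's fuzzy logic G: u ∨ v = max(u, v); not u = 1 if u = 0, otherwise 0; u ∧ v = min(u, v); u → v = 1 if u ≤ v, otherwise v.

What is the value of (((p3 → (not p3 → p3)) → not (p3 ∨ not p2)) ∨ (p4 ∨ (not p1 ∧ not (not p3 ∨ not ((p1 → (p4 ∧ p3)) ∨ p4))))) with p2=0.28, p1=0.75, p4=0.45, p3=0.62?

not p3: Gödel ¬ of 0.62 = 0 (operand ≠ 0)
(not p3 → p3): 0 ≤ 0.62, so result = 1
(p3 → (not p3 → p3)): 0.62 ≤ 1, so result = 1
not p2: Gödel ¬ of 0.28 = 0 (operand ≠ 0)
(p3 ∨ not p2) = max(0.62, 0) = 0.62
not (p3 ∨ not p2): Gödel ¬ of 0.62 = 0 (operand ≠ 0)
((p3 → (not p3 → p3)) → not (p3 ∨ not p2)): 1 > 0, so result = 0
not p1: Gödel ¬ of 0.75 = 0 (operand ≠ 0)
not p3: Gödel ¬ of 0.62 = 0 (operand ≠ 0)
(p4 ∧ p3) = min(0.45, 0.62) = 0.45
(p1 → (p4 ∧ p3)): 0.75 > 0.45, so result = 0.45
((p1 → (p4 ∧ p3)) ∨ p4) = max(0.45, 0.45) = 0.45
not ((p1 → (p4 ∧ p3)) ∨ p4): Gödel ¬ of 0.45 = 0 (operand ≠ 0)
(not p3 ∨ not ((p1 → (p4 ∧ p3)) ∨ p4)) = max(0, 0) = 0
not (not p3 ∨ not ((p1 → (p4 ∧ p3)) ∨ p4)): Gödel ¬ of 0 = 1 (operand is 0)
(not p1 ∧ not (not p3 ∨ not ((p1 → (p4 ∧ p3)) ∨ p4))) = min(0, 1) = 0
(p4 ∨ (not p1 ∧ not (not p3 ∨ not ((p1 → (p4 ∧ p3)) ∨ p4)))) = max(0.45, 0) = 0.45
(((p3 → (not p3 → p3)) → not (p3 ∨ not p2)) ∨ (p4 ∨ (not p1 ∧ not (not p3 ∨ not ((p1 → (p4 ∧ p3)) ∨ p4))))) = max(0, 0.45) = 0.45

0.45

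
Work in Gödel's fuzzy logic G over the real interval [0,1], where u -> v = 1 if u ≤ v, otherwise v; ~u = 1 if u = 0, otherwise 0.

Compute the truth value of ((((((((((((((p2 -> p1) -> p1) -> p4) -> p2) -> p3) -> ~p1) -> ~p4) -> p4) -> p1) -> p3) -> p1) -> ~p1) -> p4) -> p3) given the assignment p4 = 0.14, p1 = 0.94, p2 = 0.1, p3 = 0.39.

(p2 -> p1): 0.1 ≤ 0.94, so result = 1
((p2 -> p1) -> p1): 1 > 0.94, so result = 0.94
(((p2 -> p1) -> p1) -> p4): 0.94 > 0.14, so result = 0.14
((((p2 -> p1) -> p1) -> p4) -> p2): 0.14 > 0.1, so result = 0.1
(((((p2 -> p1) -> p1) -> p4) -> p2) -> p3): 0.1 ≤ 0.39, so result = 1
~p1: Gödel ¬ of 0.94 = 0 (operand ≠ 0)
((((((p2 -> p1) -> p1) -> p4) -> p2) -> p3) -> ~p1): 1 > 0, so result = 0
~p4: Gödel ¬ of 0.14 = 0 (operand ≠ 0)
(((((((p2 -> p1) -> p1) -> p4) -> p2) -> p3) -> ~p1) -> ~p4): 0 ≤ 0, so result = 1
((((((((p2 -> p1) -> p1) -> p4) -> p2) -> p3) -> ~p1) -> ~p4) -> p4): 1 > 0.14, so result = 0.14
(((((((((p2 -> p1) -> p1) -> p4) -> p2) -> p3) -> ~p1) -> ~p4) -> p4) -> p1): 0.14 ≤ 0.94, so result = 1
((((((((((p2 -> p1) -> p1) -> p4) -> p2) -> p3) -> ~p1) -> ~p4) -> p4) -> p1) -> p3): 1 > 0.39, so result = 0.39
(((((((((((p2 -> p1) -> p1) -> p4) -> p2) -> p3) -> ~p1) -> ~p4) -> p4) -> p1) -> p3) -> p1): 0.39 ≤ 0.94, so result = 1
~p1: Gödel ¬ of 0.94 = 0 (operand ≠ 0)
((((((((((((p2 -> p1) -> p1) -> p4) -> p2) -> p3) -> ~p1) -> ~p4) -> p4) -> p1) -> p3) -> p1) -> ~p1): 1 > 0, so result = 0
(((((((((((((p2 -> p1) -> p1) -> p4) -> p2) -> p3) -> ~p1) -> ~p4) -> p4) -> p1) -> p3) -> p1) -> ~p1) -> p4): 0 ≤ 0.14, so result = 1
((((((((((((((p2 -> p1) -> p1) -> p4) -> p2) -> p3) -> ~p1) -> ~p4) -> p4) -> p1) -> p3) -> p1) -> ~p1) -> p4) -> p3): 1 > 0.39, so result = 0.39

0.39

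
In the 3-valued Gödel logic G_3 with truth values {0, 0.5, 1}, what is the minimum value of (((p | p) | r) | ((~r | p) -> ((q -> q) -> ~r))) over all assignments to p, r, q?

The minimum is attained at p = 0.5, r = 0.5, q = 0:
  (p | p) = max(0.5, 0.5) = 0.5
  ((p | p) | r) = max(0.5, 0.5) = 0.5
  ~r: Gödel ¬ of 0.5 = 0 (operand ≠ 0)
  (~r | p) = max(0, 0.5) = 0.5
  (q -> q): 0 ≤ 0, so result = 1
  ~r: Gödel ¬ of 0.5 = 0 (operand ≠ 0)
  ((q -> q) -> ~r): 1 > 0, so result = 0
  ((~r | p) -> ((q -> q) -> ~r)): 0.5 > 0, so result = 0
  (((p | p) | r) | ((~r | p) -> ((q -> q) -> ~r))) = max(0.5, 0) = 0.5
Checking all 27 assignments confirms none give a value below 0.50.

0.50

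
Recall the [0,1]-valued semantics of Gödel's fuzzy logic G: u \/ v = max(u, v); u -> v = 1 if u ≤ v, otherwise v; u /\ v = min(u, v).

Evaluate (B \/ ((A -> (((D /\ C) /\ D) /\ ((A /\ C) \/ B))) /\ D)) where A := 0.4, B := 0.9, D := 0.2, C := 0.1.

(D /\ C) = min(0.2, 0.1) = 0.1
((D /\ C) /\ D) = min(0.1, 0.2) = 0.1
(A /\ C) = min(0.4, 0.1) = 0.1
((A /\ C) \/ B) = max(0.1, 0.9) = 0.9
(((D /\ C) /\ D) /\ ((A /\ C) \/ B)) = min(0.1, 0.9) = 0.1
(A -> (((D /\ C) /\ D) /\ ((A /\ C) \/ B))): 0.4 > 0.1, so result = 0.1
((A -> (((D /\ C) /\ D) /\ ((A /\ C) \/ B))) /\ D) = min(0.1, 0.2) = 0.1
(B \/ ((A -> (((D /\ C) /\ D) /\ ((A /\ C) \/ B))) /\ D)) = max(0.9, 0.1) = 0.9

0.90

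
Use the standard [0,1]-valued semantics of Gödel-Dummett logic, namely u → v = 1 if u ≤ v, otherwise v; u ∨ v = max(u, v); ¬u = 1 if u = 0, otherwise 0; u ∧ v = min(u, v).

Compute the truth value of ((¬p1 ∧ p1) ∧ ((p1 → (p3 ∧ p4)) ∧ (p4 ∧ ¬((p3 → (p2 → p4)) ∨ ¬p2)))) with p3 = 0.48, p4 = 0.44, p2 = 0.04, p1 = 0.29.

0.00

¬p1: Gödel ¬ of 0.29 = 0 (operand ≠ 0)
(¬p1 ∧ p1) = min(0, 0.29) = 0
(p3 ∧ p4) = min(0.48, 0.44) = 0.44
(p1 → (p3 ∧ p4)): 0.29 ≤ 0.44, so result = 1
(p2 → p4): 0.04 ≤ 0.44, so result = 1
(p3 → (p2 → p4)): 0.48 ≤ 1, so result = 1
¬p2: Gödel ¬ of 0.04 = 0 (operand ≠ 0)
((p3 → (p2 → p4)) ∨ ¬p2) = max(1, 0) = 1
¬((p3 → (p2 → p4)) ∨ ¬p2): Gödel ¬ of 1 = 0 (operand ≠ 0)
(p4 ∧ ¬((p3 → (p2 → p4)) ∨ ¬p2)) = min(0.44, 0) = 0
((p1 → (p3 ∧ p4)) ∧ (p4 ∧ ¬((p3 → (p2 → p4)) ∨ ¬p2))) = min(1, 0) = 0
((¬p1 ∧ p1) ∧ ((p1 → (p3 ∧ p4)) ∧ (p4 ∧ ¬((p3 → (p2 → p4)) ∨ ¬p2)))) = min(0, 0) = 0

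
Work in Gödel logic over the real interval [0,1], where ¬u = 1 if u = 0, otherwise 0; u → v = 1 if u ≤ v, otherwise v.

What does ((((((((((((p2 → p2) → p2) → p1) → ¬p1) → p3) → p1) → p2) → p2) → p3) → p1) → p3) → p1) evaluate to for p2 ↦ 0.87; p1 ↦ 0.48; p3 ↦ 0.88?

0.48

(p2 → p2): 0.87 ≤ 0.87, so result = 1
((p2 → p2) → p2): 1 > 0.87, so result = 0.87
(((p2 → p2) → p2) → p1): 0.87 > 0.48, so result = 0.48
¬p1: Gödel ¬ of 0.48 = 0 (operand ≠ 0)
((((p2 → p2) → p2) → p1) → ¬p1): 0.48 > 0, so result = 0
(((((p2 → p2) → p2) → p1) → ¬p1) → p3): 0 ≤ 0.88, so result = 1
((((((p2 → p2) → p2) → p1) → ¬p1) → p3) → p1): 1 > 0.48, so result = 0.48
(((((((p2 → p2) → p2) → p1) → ¬p1) → p3) → p1) → p2): 0.48 ≤ 0.87, so result = 1
((((((((p2 → p2) → p2) → p1) → ¬p1) → p3) → p1) → p2) → p2): 1 > 0.87, so result = 0.87
(((((((((p2 → p2) → p2) → p1) → ¬p1) → p3) → p1) → p2) → p2) → p3): 0.87 ≤ 0.88, so result = 1
((((((((((p2 → p2) → p2) → p1) → ¬p1) → p3) → p1) → p2) → p2) → p3) → p1): 1 > 0.48, so result = 0.48
(((((((((((p2 → p2) → p2) → p1) → ¬p1) → p3) → p1) → p2) → p2) → p3) → p1) → p3): 0.48 ≤ 0.88, so result = 1
((((((((((((p2 → p2) → p2) → p1) → ¬p1) → p3) → p1) → p2) → p2) → p3) → p1) → p3) → p1): 1 > 0.48, so result = 0.48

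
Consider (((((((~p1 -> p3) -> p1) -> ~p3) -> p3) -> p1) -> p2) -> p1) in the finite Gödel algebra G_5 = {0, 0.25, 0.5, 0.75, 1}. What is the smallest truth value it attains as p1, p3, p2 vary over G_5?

0.00

The minimum is attained at p1 = 0, p3 = 0, p2 = 0.25:
  ~p1: Gödel ¬ of 0 = 1 (operand is 0)
  (~p1 -> p3): 1 > 0, so result = 0
  ((~p1 -> p3) -> p1): 0 ≤ 0, so result = 1
  ~p3: Gödel ¬ of 0 = 1 (operand is 0)
  (((~p1 -> p3) -> p1) -> ~p3): 1 ≤ 1, so result = 1
  ((((~p1 -> p3) -> p1) -> ~p3) -> p3): 1 > 0, so result = 0
  (((((~p1 -> p3) -> p1) -> ~p3) -> p3) -> p1): 0 ≤ 0, so result = 1
  ((((((~p1 -> p3) -> p1) -> ~p3) -> p3) -> p1) -> p2): 1 > 0.25, so result = 0.25
  (((((((~p1 -> p3) -> p1) -> ~p3) -> p3) -> p1) -> p2) -> p1): 0.25 > 0, so result = 0
Checking all 125 assignments confirms none give a value below 0.00.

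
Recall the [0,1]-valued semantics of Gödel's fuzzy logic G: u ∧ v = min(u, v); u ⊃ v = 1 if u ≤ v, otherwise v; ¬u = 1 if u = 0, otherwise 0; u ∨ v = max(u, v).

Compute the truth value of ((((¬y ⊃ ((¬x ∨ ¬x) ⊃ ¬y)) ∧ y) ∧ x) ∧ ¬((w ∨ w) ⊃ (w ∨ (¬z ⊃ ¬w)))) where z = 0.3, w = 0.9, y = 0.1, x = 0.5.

0.00

¬y: Gödel ¬ of 0.1 = 0 (operand ≠ 0)
¬x: Gödel ¬ of 0.5 = 0 (operand ≠ 0)
¬x: Gödel ¬ of 0.5 = 0 (operand ≠ 0)
(¬x ∨ ¬x) = max(0, 0) = 0
¬y: Gödel ¬ of 0.1 = 0 (operand ≠ 0)
((¬x ∨ ¬x) ⊃ ¬y): 0 ≤ 0, so result = 1
(¬y ⊃ ((¬x ∨ ¬x) ⊃ ¬y)): 0 ≤ 1, so result = 1
((¬y ⊃ ((¬x ∨ ¬x) ⊃ ¬y)) ∧ y) = min(1, 0.1) = 0.1
(((¬y ⊃ ((¬x ∨ ¬x) ⊃ ¬y)) ∧ y) ∧ x) = min(0.1, 0.5) = 0.1
(w ∨ w) = max(0.9, 0.9) = 0.9
¬z: Gödel ¬ of 0.3 = 0 (operand ≠ 0)
¬w: Gödel ¬ of 0.9 = 0 (operand ≠ 0)
(¬z ⊃ ¬w): 0 ≤ 0, so result = 1
(w ∨ (¬z ⊃ ¬w)) = max(0.9, 1) = 1
((w ∨ w) ⊃ (w ∨ (¬z ⊃ ¬w))): 0.9 ≤ 1, so result = 1
¬((w ∨ w) ⊃ (w ∨ (¬z ⊃ ¬w))): Gödel ¬ of 1 = 0 (operand ≠ 0)
((((¬y ⊃ ((¬x ∨ ¬x) ⊃ ¬y)) ∧ y) ∧ x) ∧ ¬((w ∨ w) ⊃ (w ∨ (¬z ⊃ ¬w)))) = min(0.1, 0) = 0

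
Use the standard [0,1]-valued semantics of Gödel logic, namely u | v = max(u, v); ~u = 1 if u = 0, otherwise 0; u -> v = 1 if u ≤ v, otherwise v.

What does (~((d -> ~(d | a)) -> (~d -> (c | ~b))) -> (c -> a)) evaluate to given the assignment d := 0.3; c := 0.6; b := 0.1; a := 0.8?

(d | a) = max(0.3, 0.8) = 0.8
~(d | a): Gödel ¬ of 0.8 = 0 (operand ≠ 0)
(d -> ~(d | a)): 0.3 > 0, so result = 0
~d: Gödel ¬ of 0.3 = 0 (operand ≠ 0)
~b: Gödel ¬ of 0.1 = 0 (operand ≠ 0)
(c | ~b) = max(0.6, 0) = 0.6
(~d -> (c | ~b)): 0 ≤ 0.6, so result = 1
((d -> ~(d | a)) -> (~d -> (c | ~b))): 0 ≤ 1, so result = 1
~((d -> ~(d | a)) -> (~d -> (c | ~b))): Gödel ¬ of 1 = 0 (operand ≠ 0)
(c -> a): 0.6 ≤ 0.8, so result = 1
(~((d -> ~(d | a)) -> (~d -> (c | ~b))) -> (c -> a)): 0 ≤ 1, so result = 1

1.00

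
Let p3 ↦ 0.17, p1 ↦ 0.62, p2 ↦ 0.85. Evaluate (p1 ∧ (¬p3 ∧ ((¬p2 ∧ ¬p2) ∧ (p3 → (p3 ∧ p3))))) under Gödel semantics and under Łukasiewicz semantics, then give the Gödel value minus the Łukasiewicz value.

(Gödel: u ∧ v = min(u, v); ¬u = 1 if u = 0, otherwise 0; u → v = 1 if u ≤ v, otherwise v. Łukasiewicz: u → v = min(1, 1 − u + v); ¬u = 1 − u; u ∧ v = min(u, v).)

Gödel evaluation:
  ¬p3: Gödel ¬ of 0.17 = 0 (operand ≠ 0)
  ¬p2: Gödel ¬ of 0.85 = 0 (operand ≠ 0)
  ¬p2: Gödel ¬ of 0.85 = 0 (operand ≠ 0)
  (¬p2 ∧ ¬p2) = min(0, 0) = 0
  (p3 ∧ p3) = min(0.17, 0.17) = 0.17
  (p3 → (p3 ∧ p3)): 0.17 ≤ 0.17, so result = 1
  ((¬p2 ∧ ¬p2) ∧ (p3 → (p3 ∧ p3))) = min(0, 1) = 0
  (¬p3 ∧ ((¬p2 ∧ ¬p2) ∧ (p3 → (p3 ∧ p3)))) = min(0, 0) = 0
  (p1 ∧ (¬p3 ∧ ((¬p2 ∧ ¬p2) ∧ (p3 → (p3 ∧ p3))))) = min(0.62, 0) = 0
  Gödel value = 0
Łukasiewicz evaluation:
  ¬p3: Łukasiewicz ¬ gives 1 − 0.17 = 0.83
  ¬p2: Łukasiewicz ¬ gives 1 − 0.85 = 0.15
  ¬p2: Łukasiewicz ¬ gives 1 − 0.85 = 0.15
  (¬p2 ∧ ¬p2) = min(0.15, 0.15) = 0.15
  (p3 ∧ p3) = min(0.17, 0.17) = 0.17
  (p3 → (p3 ∧ p3)): min(1, 1 − 0.17 + 0.17) = 1
  ((¬p2 ∧ ¬p2) ∧ (p3 → (p3 ∧ p3))) = min(0.15, 1) = 0.15
  (¬p3 ∧ ((¬p2 ∧ ¬p2) ∧ (p3 → (p3 ∧ p3)))) = min(0.83, 0.15) = 0.15
  (p1 ∧ (¬p3 ∧ ((¬p2 ∧ ¬p2) ∧ (p3 → (p3 ∧ p3))))) = min(0.62, 0.15) = 0.15
  Łukasiewicz value = 0.15
Difference: 0 − 0.15 = -0.15

-0.15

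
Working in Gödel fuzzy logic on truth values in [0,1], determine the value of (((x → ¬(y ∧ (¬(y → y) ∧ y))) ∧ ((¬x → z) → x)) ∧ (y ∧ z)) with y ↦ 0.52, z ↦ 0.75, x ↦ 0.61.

(y → y): 0.52 ≤ 0.52, so result = 1
¬(y → y): Gödel ¬ of 1 = 0 (operand ≠ 0)
(¬(y → y) ∧ y) = min(0, 0.52) = 0
(y ∧ (¬(y → y) ∧ y)) = min(0.52, 0) = 0
¬(y ∧ (¬(y → y) ∧ y)): Gödel ¬ of 0 = 1 (operand is 0)
(x → ¬(y ∧ (¬(y → y) ∧ y))): 0.61 ≤ 1, so result = 1
¬x: Gödel ¬ of 0.61 = 0 (operand ≠ 0)
(¬x → z): 0 ≤ 0.75, so result = 1
((¬x → z) → x): 1 > 0.61, so result = 0.61
((x → ¬(y ∧ (¬(y → y) ∧ y))) ∧ ((¬x → z) → x)) = min(1, 0.61) = 0.61
(y ∧ z) = min(0.52, 0.75) = 0.52
(((x → ¬(y ∧ (¬(y → y) ∧ y))) ∧ ((¬x → z) → x)) ∧ (y ∧ z)) = min(0.61, 0.52) = 0.52

0.52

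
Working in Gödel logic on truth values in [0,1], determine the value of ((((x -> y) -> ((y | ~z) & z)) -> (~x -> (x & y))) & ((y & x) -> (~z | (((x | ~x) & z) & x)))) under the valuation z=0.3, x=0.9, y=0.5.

(x -> y): 0.9 > 0.5, so result = 0.5
~z: Gödel ¬ of 0.3 = 0 (operand ≠ 0)
(y | ~z) = max(0.5, 0) = 0.5
((y | ~z) & z) = min(0.5, 0.3) = 0.3
((x -> y) -> ((y | ~z) & z)): 0.5 > 0.3, so result = 0.3
~x: Gödel ¬ of 0.9 = 0 (operand ≠ 0)
(x & y) = min(0.9, 0.5) = 0.5
(~x -> (x & y)): 0 ≤ 0.5, so result = 1
(((x -> y) -> ((y | ~z) & z)) -> (~x -> (x & y))): 0.3 ≤ 1, so result = 1
(y & x) = min(0.5, 0.9) = 0.5
~z: Gödel ¬ of 0.3 = 0 (operand ≠ 0)
~x: Gödel ¬ of 0.9 = 0 (operand ≠ 0)
(x | ~x) = max(0.9, 0) = 0.9
((x | ~x) & z) = min(0.9, 0.3) = 0.3
(((x | ~x) & z) & x) = min(0.3, 0.9) = 0.3
(~z | (((x | ~x) & z) & x)) = max(0, 0.3) = 0.3
((y & x) -> (~z | (((x | ~x) & z) & x))): 0.5 > 0.3, so result = 0.3
((((x -> y) -> ((y | ~z) & z)) -> (~x -> (x & y))) & ((y & x) -> (~z | (((x | ~x) & z) & x)))) = min(1, 0.3) = 0.3

0.30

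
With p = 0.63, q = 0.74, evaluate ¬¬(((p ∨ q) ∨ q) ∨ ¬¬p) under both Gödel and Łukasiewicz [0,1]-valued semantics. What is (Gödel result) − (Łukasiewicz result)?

0.26

Gödel evaluation:
  (p ∨ q) = max(0.63, 0.74) = 0.74
  ((p ∨ q) ∨ q) = max(0.74, 0.74) = 0.74
  ¬p: Gödel ¬ of 0.63 = 0 (operand ≠ 0)
  ¬¬p: Gödel ¬ of 0 = 1 (operand is 0)
  (((p ∨ q) ∨ q) ∨ ¬¬p) = max(0.74, 1) = 1
  ¬(((p ∨ q) ∨ q) ∨ ¬¬p): Gödel ¬ of 1 = 0 (operand ≠ 0)
  ¬¬(((p ∨ q) ∨ q) ∨ ¬¬p): Gödel ¬ of 0 = 1 (operand is 0)
  Gödel value = 1
Łukasiewicz evaluation:
  (p ∨ q) = max(0.63, 0.74) = 0.74
  ((p ∨ q) ∨ q) = max(0.74, 0.74) = 0.74
  ¬p: Łukasiewicz ¬ gives 1 − 0.63 = 0.37
  ¬¬p: Łukasiewicz ¬ gives 1 − 0.37 = 0.63
  (((p ∨ q) ∨ q) ∨ ¬¬p) = max(0.74, 0.63) = 0.74
  ¬(((p ∨ q) ∨ q) ∨ ¬¬p): Łukasiewicz ¬ gives 1 − 0.74 = 0.26
  ¬¬(((p ∨ q) ∨ q) ∨ ¬¬p): Łukasiewicz ¬ gives 1 − 0.26 = 0.74
  Łukasiewicz value = 0.74
Difference: 1 − 0.74 = 0.26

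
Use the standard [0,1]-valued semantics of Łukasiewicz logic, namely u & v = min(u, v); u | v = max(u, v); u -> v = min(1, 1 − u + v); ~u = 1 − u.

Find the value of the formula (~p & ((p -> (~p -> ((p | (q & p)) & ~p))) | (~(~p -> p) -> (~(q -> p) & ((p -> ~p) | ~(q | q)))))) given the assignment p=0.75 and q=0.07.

0.25

~p: Łukasiewicz ¬ gives 1 − 0.75 = 0.25
~p: Łukasiewicz ¬ gives 1 − 0.75 = 0.25
(q & p) = min(0.07, 0.75) = 0.07
(p | (q & p)) = max(0.75, 0.07) = 0.75
~p: Łukasiewicz ¬ gives 1 − 0.75 = 0.25
((p | (q & p)) & ~p) = min(0.75, 0.25) = 0.25
(~p -> ((p | (q & p)) & ~p)): min(1, 1 − 0.25 + 0.25) = 1
(p -> (~p -> ((p | (q & p)) & ~p))): min(1, 1 − 0.75 + 1) = 1
~p: Łukasiewicz ¬ gives 1 − 0.75 = 0.25
(~p -> p): min(1, 1 − 0.25 + 0.75) = 1
~(~p -> p): Łukasiewicz ¬ gives 1 − 1 = 0
(q -> p): min(1, 1 − 0.07 + 0.75) = 1
~(q -> p): Łukasiewicz ¬ gives 1 − 1 = 0
~p: Łukasiewicz ¬ gives 1 − 0.75 = 0.25
(p -> ~p): min(1, 1 − 0.75 + 0.25) = 0.5
(q | q) = max(0.07, 0.07) = 0.07
~(q | q): Łukasiewicz ¬ gives 1 − 0.07 = 0.93
((p -> ~p) | ~(q | q)) = max(0.5, 0.93) = 0.93
(~(q -> p) & ((p -> ~p) | ~(q | q))) = min(0, 0.93) = 0
(~(~p -> p) -> (~(q -> p) & ((p -> ~p) | ~(q | q)))): min(1, 1 − 0 + 0) = 1
((p -> (~p -> ((p | (q & p)) & ~p))) | (~(~p -> p) -> (~(q -> p) & ((p -> ~p) | ~(q | q))))) = max(1, 1) = 1
(~p & ((p -> (~p -> ((p | (q & p)) & ~p))) | (~(~p -> p) -> (~(q -> p) & ((p -> ~p) | ~(q | q)))))) = min(0.25, 1) = 0.25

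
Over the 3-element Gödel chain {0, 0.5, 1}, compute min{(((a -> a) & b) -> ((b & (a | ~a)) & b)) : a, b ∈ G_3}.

The minimum is attained at a = 0.5, b = 1:
  (a -> a): 0.5 ≤ 0.5, so result = 1
  ((a -> a) & b) = min(1, 1) = 1
  ~a: Gödel ¬ of 0.5 = 0 (operand ≠ 0)
  (a | ~a) = max(0.5, 0) = 0.5
  (b & (a | ~a)) = min(1, 0.5) = 0.5
  ((b & (a | ~a)) & b) = min(0.5, 1) = 0.5
  (((a -> a) & b) -> ((b & (a | ~a)) & b)): 1 > 0.5, so result = 0.5
Checking all 9 assignments confirms none give a value below 0.50.

0.50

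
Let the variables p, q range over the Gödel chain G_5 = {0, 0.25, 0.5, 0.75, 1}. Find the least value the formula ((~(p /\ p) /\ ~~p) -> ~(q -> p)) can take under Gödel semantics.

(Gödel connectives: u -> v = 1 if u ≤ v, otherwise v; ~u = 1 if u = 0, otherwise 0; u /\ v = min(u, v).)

1.00

Every assignment gives 1. For instance at p = 0, q = 0:
  (p /\ p) = min(0, 0) = 0
  ~(p /\ p): Gödel ¬ of 0 = 1 (operand is 0)
  ~p: Gödel ¬ of 0 = 1 (operand is 0)
  ~~p: Gödel ¬ of 1 = 0 (operand ≠ 0)
  (~(p /\ p) /\ ~~p) = min(1, 0) = 0
  (q -> p): 0 ≤ 0, so result = 1
  ~(q -> p): Gödel ¬ of 1 = 0 (operand ≠ 0)
  ((~(p /\ p) /\ ~~p) -> ~(q -> p)): 0 ≤ 0, so result = 1
All 25 assignments give value 1 — the formula is a G_5-tautology.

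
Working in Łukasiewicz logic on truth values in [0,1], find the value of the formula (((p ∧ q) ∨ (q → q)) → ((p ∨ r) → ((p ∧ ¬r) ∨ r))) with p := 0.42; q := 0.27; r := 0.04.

(p ∧ q) = min(0.42, 0.27) = 0.27
(q → q): min(1, 1 − 0.27 + 0.27) = 1
((p ∧ q) ∨ (q → q)) = max(0.27, 1) = 1
(p ∨ r) = max(0.42, 0.04) = 0.42
¬r: Łukasiewicz ¬ gives 1 − 0.04 = 0.96
(p ∧ ¬r) = min(0.42, 0.96) = 0.42
((p ∧ ¬r) ∨ r) = max(0.42, 0.04) = 0.42
((p ∨ r) → ((p ∧ ¬r) ∨ r)): min(1, 1 − 0.42 + 0.42) = 1
(((p ∧ q) ∨ (q → q)) → ((p ∨ r) → ((p ∧ ¬r) ∨ r))): min(1, 1 − 1 + 1) = 1

1.00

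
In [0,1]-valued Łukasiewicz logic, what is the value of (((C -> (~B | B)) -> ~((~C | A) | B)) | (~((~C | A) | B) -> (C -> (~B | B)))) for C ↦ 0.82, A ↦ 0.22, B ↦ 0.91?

1.00

~B: Łukasiewicz ¬ gives 1 − 0.91 = 0.09
(~B | B) = max(0.09, 0.91) = 0.91
(C -> (~B | B)): min(1, 1 − 0.82 + 0.91) = 1
~C: Łukasiewicz ¬ gives 1 − 0.82 = 0.18
(~C | A) = max(0.18, 0.22) = 0.22
((~C | A) | B) = max(0.22, 0.91) = 0.91
~((~C | A) | B): Łukasiewicz ¬ gives 1 − 0.91 = 0.09
((C -> (~B | B)) -> ~((~C | A) | B)): min(1, 1 − 1 + 0.09) = 0.09
~C: Łukasiewicz ¬ gives 1 − 0.82 = 0.18
(~C | A) = max(0.18, 0.22) = 0.22
((~C | A) | B) = max(0.22, 0.91) = 0.91
~((~C | A) | B): Łukasiewicz ¬ gives 1 − 0.91 = 0.09
~B: Łukasiewicz ¬ gives 1 − 0.91 = 0.09
(~B | B) = max(0.09, 0.91) = 0.91
(C -> (~B | B)): min(1, 1 − 0.82 + 0.91) = 1
(~((~C | A) | B) -> (C -> (~B | B))): min(1, 1 − 0.09 + 1) = 1
(((C -> (~B | B)) -> ~((~C | A) | B)) | (~((~C | A) | B) -> (C -> (~B | B)))) = max(0.09, 1) = 1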